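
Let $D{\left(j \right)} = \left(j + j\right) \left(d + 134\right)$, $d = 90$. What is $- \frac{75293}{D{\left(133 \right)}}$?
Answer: $- \frac{75293}{59584} \approx -1.2636$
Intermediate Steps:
$D{\left(j \right)} = 448 j$ ($D{\left(j \right)} = \left(j + j\right) \left(90 + 134\right) = 2 j 224 = 448 j$)
$- \frac{75293}{D{\left(133 \right)}} = - \frac{75293}{448 \cdot 133} = - \frac{75293}{59584}$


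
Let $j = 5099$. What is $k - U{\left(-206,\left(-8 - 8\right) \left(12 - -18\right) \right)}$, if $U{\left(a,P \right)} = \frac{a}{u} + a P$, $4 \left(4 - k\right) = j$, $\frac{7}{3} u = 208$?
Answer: $- \frac{31246313}{312} \approx -1.0015 \cdot 10^{5}$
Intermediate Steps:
$u = \frac{624}{7}$ ($u = \frac{3}{7} \cdot 208 = \frac{624}{7} \approx 89.143$)
$k = - \frac{5083}{4}$ ($k = 4 - \frac{5099}{4} = - \frac{5083}{4} \approx -1270.8$)
$U{\left(a,P \right)} = \frac{7 a}{624} + P a$ ($U{\left(a,P \right)} = \frac{a}{\frac{624}{7}} + a P = \frac{7 a}{624} + P a$)
$k - U{\left(-206,\left(-8 - 8\right) \left(12 - -18\right) \right)} = - \frac{5083}{4} - \frac{1}{624} \left(-206\right) \left(7 + 624 \left(-8 - 8\right) \left(12 - -18\right)\right) = - \frac{5083}{4} - \frac{1}{624} \left(-206\right) \left(7 + 624 \left(- 16 \left(12 + 18\right)\right)\right) = - \frac{5083}{4} - \frac{1}{624} \left(-206\right) \left(7 + 624 \left(\left(-16\right) 30\right)\right) = - \frac{5083}{4} - \frac{1}{624} \left(-206\right) \left(7 + 624 \left(-480\right)\right) = - \frac{5083}{4} - \frac{1}{624} \left(-206\right) \left(7 - 299520\right) = - \frac{5083}{4} - \frac{1}{624} \left(-206\right) \left(-299513\right) = - \frac{5083}{4} - \frac{30849839}{312} = - \frac{31246313}{312}$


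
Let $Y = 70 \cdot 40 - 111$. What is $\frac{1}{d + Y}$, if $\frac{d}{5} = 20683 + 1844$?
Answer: $\frac{1}{115324} \approx 8.6712 \cdot 10^{-6}$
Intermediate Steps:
$Y = 2689$ ($Y = 2800 - 111 = 2689$)
$d = 112635$ ($d = 5 \left(20683 + 1844\right) = 5 \cdot 22527 = 112635$)
$\frac{1}{d + Y} = \frac{1}{112635 + 2689} = \frac{1}{115324}$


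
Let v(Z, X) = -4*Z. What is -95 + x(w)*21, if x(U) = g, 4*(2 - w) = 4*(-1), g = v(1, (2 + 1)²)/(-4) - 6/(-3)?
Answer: -32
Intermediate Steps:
g = 3 (g = -4*1/(-4) - 6/(-3) = -4*(-¼) - 6*(-⅓) = 1 + 2 = 3)
w = 3 (w = 2 - (-1) = 2 - ¼*(-4) = 2 + 1 = 3)
x(U) = 3
-95 + x(w)*21 = -95 + 3*21 = -95 + 63 = -32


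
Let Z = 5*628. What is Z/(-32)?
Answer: -785/8 ≈ -98.125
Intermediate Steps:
Z = 3140
Z/(-32) = 3140/(-32) = -1/32*3140 = -785/8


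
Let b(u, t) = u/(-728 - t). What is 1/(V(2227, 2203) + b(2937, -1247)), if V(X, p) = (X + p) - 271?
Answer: 173/720486 ≈ 0.00024012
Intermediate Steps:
V(X, p) = -271 + X + p
1/(V(2227, 2203) + b(2937, -1247)) = 1/((-271 + 2227 + 2203) - 1*2937/(728 - 1247)) = 1/(4159 - 1*2937/(-519)) = 1/(4159 - 1*2937*(-1/519)) = 1/(4159 + 979/173) = 1/(720486/173) = 173/720486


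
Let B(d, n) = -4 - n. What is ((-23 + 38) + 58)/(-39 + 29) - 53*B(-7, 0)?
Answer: 2047/10 ≈ 204.70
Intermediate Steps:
((-23 + 38) + 58)/(-39 + 29) - 53*B(-7, 0) = ((-23 + 38) + 58)/(-39 + 29) - 53*(-4 - 1*0) = (15 + 58)/(-10) - 53*(-4 + 0) = 73*(-⅒) - 53*(-4) = -73/10 + 212 = 2047/10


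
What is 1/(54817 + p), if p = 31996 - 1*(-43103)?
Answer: 1/129916 ≈ 7.6973e-6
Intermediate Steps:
p = 75099 (p = 31996 + 43103 = 75099)
1/(54817 + p) = 1/(54817 + 75099) = 1/129916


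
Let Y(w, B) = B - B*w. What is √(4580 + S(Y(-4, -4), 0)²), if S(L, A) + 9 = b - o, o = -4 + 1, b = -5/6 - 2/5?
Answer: √4169089/30 ≈ 68.061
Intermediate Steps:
Y(w, B) = B - B*w
b = -37/30 (b = -5*⅙ - 2*⅕ = -⅚ - ⅖ = -37/30 ≈ -1.2333)
o = -3
S(L, A) = -217/30 (S(L, A) = -9 + (-37/30 - 1*(-3)) = -9 + (-37/30 + 3) = -9 + 53/30 = -217/30)
√(4580 + S(Y(-4, -4), 0)²) = √(4580 + (-217/30)²) = √(4580 + 47089/900) = √(4169089/900) = √4169089/30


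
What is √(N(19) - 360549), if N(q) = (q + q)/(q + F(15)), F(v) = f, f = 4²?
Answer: I*√441671195/35 ≈ 600.46*I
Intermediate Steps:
f = 16
F(v) = 16
N(q) = 2*q/(16 + q) (N(q) = (q + q)/(q + 16) = (2*q)/(16 + q) = 2*q/(16 + q))
√(N(19) - 360549) = √(2*19/(16 + 19) - 360549) = √(2*19/35 - 360549) = √(2*19*(1/35) - 360549) = √(38/35 - 360549) = √(-12619177/35) = I*√441671195/35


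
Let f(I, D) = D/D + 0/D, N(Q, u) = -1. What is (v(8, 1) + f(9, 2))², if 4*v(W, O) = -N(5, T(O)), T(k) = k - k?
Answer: 25/16 ≈ 1.5625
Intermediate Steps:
T(k) = 0
v(W, O) = ¼ (v(W, O) = (-1*(-1))/4 = (¼)*1 = ¼)
f(I, D) = 1 (f(I, D) = 1 + 0 = 1)
(v(8, 1) + f(9, 2))² = (¼ + 1)² = (5/4)² = 25/16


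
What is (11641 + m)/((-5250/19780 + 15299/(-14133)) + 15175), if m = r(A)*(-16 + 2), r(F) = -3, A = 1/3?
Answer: 326599129542/424180566703 ≈ 0.76995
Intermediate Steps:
A = ⅓ ≈ 0.33333
m = 42 (m = -3*(-16 + 2) = -3*(-14) = 42)
(11641 + m)/((-5250/19780 + 15299/(-14133)) + 15175) = (11641 + 42)/((-5250/19780 + 15299/(-14133)) + 15175) = 11683/((-5250*1/19780 + 15299*(-1/14133)) + 15175) = 11683/((-525/1978 - 15299/14133) + 15175) = 11683/(-37681247/27955074 + 15175) = 11683/(424180566703/27955074) = 11683*(27955074/424180566703) = 326599129542/424180566703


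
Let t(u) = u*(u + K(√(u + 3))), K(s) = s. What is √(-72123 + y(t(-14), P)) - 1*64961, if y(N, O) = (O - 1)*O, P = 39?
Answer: -64961 + 3*I*√7849 ≈ -64961.0 + 265.78*I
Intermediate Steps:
t(u) = u*(u + √(3 + u)) (t(u) = u*(u + √(u + 3)) = u*(u + √(3 + u)))
y(N, O) = O*(-1 + O) (y(N, O) = (-1 + O)*O = O*(-1 + O))
√(-72123 + y(t(-14), P)) - 1*64961 = √(-72123 + 39*(-1 + 39)) - 1*64961 = √(-72123 + 39*38) - 64961 = √(-72123 + 1482) - 64961 = √(-70641) - 64961 = 3*I*√7849 - 64961 = -64961 + 3*I*√7849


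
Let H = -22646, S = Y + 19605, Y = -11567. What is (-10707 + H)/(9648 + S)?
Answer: -33353/17686 ≈ -1.8858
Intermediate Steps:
S = 8038 (S = -11567 + 19605 = 8038)
(-10707 + H)/(9648 + S) = (-10707 - 22646)/(9648 + 8038) = -33353/17686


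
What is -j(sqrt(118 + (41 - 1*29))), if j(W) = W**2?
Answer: -130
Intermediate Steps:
-j(sqrt(118 + (41 - 1*29))) = -(sqrt(118 + (41 - 1*29)))**2 = -(sqrt(118 + (41 - 29)))**2 = -(sqrt(118 + 12))**2 = -(sqrt(130))**2 = -1*130 = -130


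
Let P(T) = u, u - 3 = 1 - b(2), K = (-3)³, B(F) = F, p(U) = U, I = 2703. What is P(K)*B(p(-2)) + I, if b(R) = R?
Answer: 2699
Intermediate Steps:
K = -27
u = 2 (u = 3 + (1 - 1*2) = 3 + (1 - 2) = 3 - 1 = 2)
P(T) = 2
P(K)*B(p(-2)) + I = 2*(-2) + 2703 = -4 + 2703 = 2699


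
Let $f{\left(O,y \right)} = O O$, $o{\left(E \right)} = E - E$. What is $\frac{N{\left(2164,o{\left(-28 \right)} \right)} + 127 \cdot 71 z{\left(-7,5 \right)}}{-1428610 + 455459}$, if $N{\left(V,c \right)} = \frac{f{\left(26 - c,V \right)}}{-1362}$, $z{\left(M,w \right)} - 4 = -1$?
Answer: $- \frac{18421393}{662715831} \approx -0.027797$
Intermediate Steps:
$z{\left(M,w \right)} = 3$ ($z{\left(M,w \right)} = 4 - 1 = 3$)
$o{\left(E \right)} = 0$
$f{\left(O,y \right)} = O^{2}$
$N{\left(V,c \right)} = - \frac{\left(26 - c\right)^{2}}{1362}$ ($N{\left(V,c \right)} = \frac{\left(26 - c\right)^{2}}{-1362} = \left(26 - c\right)^{2} \left(- \frac{1}{1362}\right) = - \frac{\left(26 - c\right)^{2}}{1362}$)
$\frac{N{\left(2164,o{\left(-28 \right)} \right)} + 127 \cdot 71 z{\left(-7,5 \right)}}{-1428610 + 455459} = \frac{- \frac{\left(-26 + 0\right)^{2}}{1362} + 127 \cdot 71 \cdot 3}{-1428610 + 455459} = \frac{- \frac{\left(-26\right)^{2}}{1362} + 9017 \cdot 3}{-973151} = \left(\left(- \frac{1}{1362}\right) 676 + 27051\right) \left(- \frac{1}{973151}\right) = \left(- \frac{338}{681} + 27051\right) \left(- \frac{1}{973151}\right) = \frac{18421393}{681} \left(- \frac{1}{973151}\right) = - \frac{18421393}{662715831}$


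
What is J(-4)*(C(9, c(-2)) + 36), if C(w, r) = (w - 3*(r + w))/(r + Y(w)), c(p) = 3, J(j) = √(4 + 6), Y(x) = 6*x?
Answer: 675*√10/19 ≈ 112.34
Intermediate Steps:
J(j) = √10
C(w, r) = (-3*r - 2*w)/(r + 6*w) (C(w, r) = (w - 3*(r + w))/(r + 6*w) = (w + (-3*r - 3*w))/(r + 6*w) = (-3*r - 2*w)/(r + 6*w))
J(-4)*(C(9, c(-2)) + 36) = √10*((-3*3 - 2*9)/(3 + 6*9) + 36) = √10*((-9 - 18)/(3 + 54) + 36) = √10*(-27/57 + 36) = √10*((1/57)*(-27) + 36) = √10*(-9/19 + 36) = √10*(675/19) = 675*√10/19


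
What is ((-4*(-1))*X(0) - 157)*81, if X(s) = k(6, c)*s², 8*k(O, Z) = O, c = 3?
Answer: -12717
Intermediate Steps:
k(O, Z) = O/8
X(s) = 3*s²/4 (X(s) = ((⅛)*6)*s² = 3*s²/4)
((-4*(-1))*X(0) - 157)*81 = ((-4*(-1))*((¾)*0²) - 157)*81 = (4*((¾)*0) - 157)*81 = (4*0 - 157)*81 = (0 - 157)*81 = -157*81 = -12717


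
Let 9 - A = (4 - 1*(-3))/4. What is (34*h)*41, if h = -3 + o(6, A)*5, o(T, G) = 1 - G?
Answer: -95489/2 ≈ -47745.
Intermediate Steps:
A = 29/4 (A = 9 - (4 - 1*(-3))/4 = 9 - (4 + 3)/4 = 9 - 7/4 = 29/4 ≈ 7.2500)
h = -137/4 (h = -3 + (1 - 1*29/4)*5 = -3 + (1 - 29/4)*5 = -3 - 25/4*5 = -3 - 125/4 = -137/4 ≈ -34.250)
(34*h)*41 = (34*(-137/4))*41 = -2329/2*41 = -95489/2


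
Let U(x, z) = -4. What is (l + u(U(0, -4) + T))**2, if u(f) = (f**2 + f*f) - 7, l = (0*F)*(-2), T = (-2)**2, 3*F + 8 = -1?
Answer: 49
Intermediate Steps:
F = -3 (F = -8/3 + (1/3)*(-1) = -8/3 - 1/3 = -3)
T = 4
l = 0 (l = (0*(-3))*(-2) = 0*(-2) = 0)
u(f) = -7 + 2*f**2 (u(f) = (f**2 + f**2) - 7 = 2*f**2 - 7 = -7 + 2*f**2)
(l + u(U(0, -4) + T))**2 = (0 + (-7 + 2*(-4 + 4)**2))**2 = (0 + (-7 + 2*0**2))**2 = (0 + (-7 + 2*0))**2 = (0 + (-7 + 0))**2 = (0 - 7)**2 = (-7)**2 = 49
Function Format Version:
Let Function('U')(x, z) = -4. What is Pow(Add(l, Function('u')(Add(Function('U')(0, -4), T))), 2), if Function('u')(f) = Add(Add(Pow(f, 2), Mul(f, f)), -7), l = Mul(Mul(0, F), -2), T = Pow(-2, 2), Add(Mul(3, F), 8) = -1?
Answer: 49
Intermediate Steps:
F = -3 (F = Add(Rational(-8, 3), Mul(Rational(1, 3), -1)) = Add(Rational(-8, 3), Rational(-1, 3)) = -3)
T = 4
l = 0 (l = Mul(Mul(0, -3), -2) = Mul(0, -2) = 0)
Function('u')(f) = Add(-7, Mul(2, Pow(f, 2))) (Function('u')(f) = Add(Add(Pow(f, 2), Pow(f, 2)), -7) = Add(Mul(2, Pow(f, 2)), -7) = Add(-7, Mul(2, Pow(f, 2))))
Pow(Add(l, Function('u')(Add(Function('U')(0, -4), T))), 2) = Pow(Add(0, Add(-7, Mul(2, Pow(Add(-4, 4), 2)))), 2) = Pow(Add(0, Add(-7, Mul(2, Pow(0, 2)))), 2) = Pow(Add(0, Add(-7, Mul(2, 0))), 2) = Pow(Add(0, Add(-7, 0)), 2) = Pow(Add(0, -7), 2) = Pow(-7, 2) = 49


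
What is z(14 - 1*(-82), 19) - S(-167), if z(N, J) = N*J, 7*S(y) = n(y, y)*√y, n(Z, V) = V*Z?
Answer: 1824 - 27889*I*√167/7 ≈ 1824.0 - 51487.0*I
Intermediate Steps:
S(y) = y^(5/2)/7 (S(y) = ((y*y)*√y)/7 = (y²*√y)/7 = y^(5/2)/7)
z(N, J) = J*N
z(14 - 1*(-82), 19) - S(-167) = 19*(14 - 1*(-82)) - (-167)^(5/2)/7 = 19*(14 + 82) - 27889*I*√167/7 = 19*96 - 27889*I*√167/7 = 1824 - 27889*I*√167/7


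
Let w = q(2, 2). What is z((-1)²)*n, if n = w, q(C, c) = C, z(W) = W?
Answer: 2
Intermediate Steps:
w = 2
n = 2
z((-1)²)*n = (-1)²*2 = 1*2 = 2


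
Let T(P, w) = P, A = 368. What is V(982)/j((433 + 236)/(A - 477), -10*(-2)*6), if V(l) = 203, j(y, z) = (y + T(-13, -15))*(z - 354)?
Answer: 3161/69732 ≈ 0.045331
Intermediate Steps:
j(y, z) = (-354 + z)*(-13 + y) (j(y, z) = (y - 13)*(z - 354) = (-13 + y)*(-354 + z) = (-354 + z)*(-13 + y))
V(982)/j((433 + 236)/(A - 477), -10*(-2)*6) = 203/(4602 - 354*(433 + 236)/(368 - 477) - 13*(-10*(-2))*6 + ((433 + 236)/(368 - 477))*(-10*(-2)*6)) = 203/(4602 - 236826/(-109) - 260*6 + (669/(-109))*(20*6)) = 203/(4602 - 236826*(-1)/109 - 13*120 + (669*(-1/109))*120) = 203/(4602 - 354*(-669/109) - 1560 - 669/109*120) = 203/(4602 + 236826/109 - 1560 - 80280/109) = 203/(488124/109) = 203*(109/488124) = 3161/69732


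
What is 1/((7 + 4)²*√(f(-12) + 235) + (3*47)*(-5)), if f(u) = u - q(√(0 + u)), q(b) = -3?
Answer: 705/2811841 + 121*√226/2811841 ≈ 0.00089764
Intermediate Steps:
f(u) = 3 + u (f(u) = u - 1*(-3) = u + 3 = 3 + u)
1/((7 + 4)²*√(f(-12) + 235) + (3*47)*(-5)) = 1/((7 + 4)²*√((3 - 12) + 235) + (3*47)*(-5)) = 1/(11²*√(-9 + 235) + 141*(-5)) = 1/(121*√226 - 705) = 1/(-705 + 121*√226)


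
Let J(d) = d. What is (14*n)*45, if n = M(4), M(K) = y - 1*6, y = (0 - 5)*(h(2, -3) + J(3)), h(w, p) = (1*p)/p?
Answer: -16380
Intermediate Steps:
h(w, p) = 1 (h(w, p) = p/p = 1)
y = -20 (y = (0 - 5)*(1 + 3) = -5*4 = -20)
M(K) = -26 (M(K) = -20 - 1*6 = -20 - 6 = -26)
n = -26
(14*n)*45 = (14*(-26))*45 = -364*45 = -16380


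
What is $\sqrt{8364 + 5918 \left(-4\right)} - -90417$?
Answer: $90417 + 2 i \sqrt{3827} \approx 90417.0 + 123.73 i$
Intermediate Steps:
$\sqrt{8364 + 5918 \left(-4\right)} - -90417 = \sqrt{8364 - 23672} + 90417 = \sqrt{-15308} + 90417 = 2 i \sqrt{3827} + 90417 = 90417 + 2 i \sqrt{3827}$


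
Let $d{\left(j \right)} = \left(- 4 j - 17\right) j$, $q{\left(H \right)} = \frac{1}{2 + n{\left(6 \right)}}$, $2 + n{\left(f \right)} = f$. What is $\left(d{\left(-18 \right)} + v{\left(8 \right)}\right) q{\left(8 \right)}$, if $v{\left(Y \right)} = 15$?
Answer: $- \frac{325}{2} \approx -162.5$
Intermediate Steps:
$n{\left(f \right)} = -2 + f$
$q{\left(H \right)} = \frac{1}{6}$ ($q{\left(H \right)} = \frac{1}{2 + \left(-2 + 6\right)} = \frac{1}{2 + 4} = \frac{1}{6}$)
$d{\left(j \right)} = j \left(-17 - 4 j\right)$ ($d{\left(j \right)} = \left(-17 - 4 j\right) j = j \left(-17 - 4 j\right)$)
$\left(d{\left(-18 \right)} + v{\left(8 \right)}\right) q{\left(8 \right)} = \left(\left(-1\right) \left(-18\right) \left(17 + 4 \left(-18\right)\right) + 15\right) \frac{1}{6} = \left(\left(-1\right) \left(-18\right) \left(17 - 72\right) + 15\right) \frac{1}{6} = \left(\left(-1\right) \left(-18\right) \left(-55\right) + 15\right) \frac{1}{6} = \left(-990 + 15\right) \frac{1}{6} = \left(-975\right) \frac{1}{6} = - \frac{325}{2}$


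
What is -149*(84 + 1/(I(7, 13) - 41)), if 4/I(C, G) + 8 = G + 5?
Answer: -2540003/203 ≈ -12512.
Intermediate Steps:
I(C, G) = 4/(-3 + G) (I(C, G) = 4/(-8 + (G + 5)) = 4/(-8 + (5 + G)) = 4/(-3 + G))
-149*(84 + 1/(I(7, 13) - 41)) = -149*(84 + 1/(4/(-3 + 13) - 41)) = -149*(84 + 1/(4/10 - 41)) = -149*(84 + 1/(4*(⅒) - 41)) = -149*(84 + 1/(⅖ - 41)) = -149*(84 + 1/(-203/5)) = -149*(84 - 5/203) = -149*17047/203 = -2540003/203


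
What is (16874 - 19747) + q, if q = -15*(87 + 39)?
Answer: -4763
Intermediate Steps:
q = -1890 (q = -15*126 = -1890)
(16874 - 19747) + q = (16874 - 19747) - 1890 = -2873 - 1890 = -4763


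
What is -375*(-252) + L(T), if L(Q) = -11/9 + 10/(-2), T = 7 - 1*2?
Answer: 850444/9 ≈ 94494.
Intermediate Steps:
T = 5 (T = 7 - 2 = 5)
L(Q) = -56/9 (L(Q) = -11*⅑ + 10*(-½) = -11/9 - 5 = -56/9)
-375*(-252) + L(T) = -375*(-252) - 56/9 = 94500 - 56/9 = 850444/9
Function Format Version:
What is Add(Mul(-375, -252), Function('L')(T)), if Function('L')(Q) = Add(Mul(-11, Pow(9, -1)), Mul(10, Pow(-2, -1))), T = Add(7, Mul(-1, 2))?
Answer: Rational(850444, 9) ≈ 94494.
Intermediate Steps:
T = 5 (T = Add(7, -2) = 5)
Function('L')(Q) = Rational(-56, 9) (Function('L')(Q) = Add(Mul(-11, Rational(1, 9)), Mul(10, Rational(-1, 2))) = Add(Rational(-11, 9), -5) = Rational(-56, 9))
Add(Mul(-375, -252), Function('L')(T)) = Add(Mul(-375, -252), Rational(-56, 9)) = Add(94500, Rational(-56, 9)) = Rational(850444, 9)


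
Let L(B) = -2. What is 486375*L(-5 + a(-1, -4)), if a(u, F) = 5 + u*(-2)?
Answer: -972750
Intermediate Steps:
a(u, F) = 5 - 2*u
486375*L(-5 + a(-1, -4)) = 486375*(-2) = -972750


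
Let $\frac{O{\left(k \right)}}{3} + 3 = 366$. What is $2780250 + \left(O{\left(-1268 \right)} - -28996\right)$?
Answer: $2810335$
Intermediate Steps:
$O{\left(k \right)} = 1089$ ($O{\left(k \right)} = -9 + 3 \cdot 366 = -9 + 1098 = 1089$)
$2780250 + \left(O{\left(-1268 \right)} - -28996\right) = 2780250 + \left(1089 - -28996\right) = 2780250 + \left(1089 + 28996\right) = 2780250 + 30085 = 2810335$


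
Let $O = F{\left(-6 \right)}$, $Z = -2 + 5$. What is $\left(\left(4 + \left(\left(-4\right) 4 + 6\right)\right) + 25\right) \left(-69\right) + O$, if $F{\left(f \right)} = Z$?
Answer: $-1308$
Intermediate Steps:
$Z = 3$
$F{\left(f \right)} = 3$
$O = 3$
$\left(\left(4 + \left(\left(-4\right) 4 + 6\right)\right) + 25\right) \left(-69\right) + O = \left(\left(4 + \left(\left(-4\right) 4 + 6\right)\right) + 25\right) \left(-69\right) + 3 = \left(\left(4 + \left(-16 + 6\right)\right) + 25\right) \left(-69\right) + 3 = \left(\left(4 - 10\right) + 25\right) \left(-69\right) + 3 = \left(-6 + 25\right) \left(-69\right) + 3 = 19 \left(-69\right) + 3 = -1311 + 3 = -1308$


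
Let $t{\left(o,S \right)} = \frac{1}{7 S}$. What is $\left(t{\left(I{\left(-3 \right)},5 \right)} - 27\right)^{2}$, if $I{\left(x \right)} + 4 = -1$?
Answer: $\frac{891136}{1225} \approx 727.46$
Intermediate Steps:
$I{\left(x \right)} = -5$ ($I{\left(x \right)} = -4 - 1 = -5$)
$t{\left(o,S \right)} = \frac{1}{7 S}$
$\left(t{\left(I{\left(-3 \right)},5 \right)} - 27\right)^{2} = \left(\frac{1}{7 \cdot 5} - 27\right)^{2} = \left(\frac{1}{7} \cdot \frac{1}{5} - 27\right)^{2} = \left(\frac{1}{35} - 27\right)^{2} = \left(- \frac{944}{35}\right)^{2} = \frac{891136}{1225}$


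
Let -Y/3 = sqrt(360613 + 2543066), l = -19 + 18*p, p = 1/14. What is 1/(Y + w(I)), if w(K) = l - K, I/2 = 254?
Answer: 25760/1266980039 - 441*sqrt(322631)/1266980039 ≈ -0.00017738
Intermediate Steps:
p = 1/14 ≈ 0.071429
l = -124/7 (l = -19 + 18*(1/14) = -19 + 9/7 = -124/7 ≈ -17.714)
Y = -9*sqrt(322631) (Y = -3*sqrt(360613 + 2543066) = -9*sqrt(322631) ≈ -5112.1)
I = 508 (I = 2*254 = 508)
w(K) = -124/7 - K
1/(Y + w(I)) = 1/(-9*sqrt(322631) + (-124/7 - 1*508)) = 1/(-9*sqrt(322631) + (-124/7 - 508)) = 1/(-9*sqrt(322631) - 3680/7) = 1/(-3680/7 - 9*sqrt(322631))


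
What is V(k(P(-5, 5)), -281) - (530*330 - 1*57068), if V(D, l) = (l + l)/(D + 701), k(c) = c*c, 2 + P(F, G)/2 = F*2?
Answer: -150472026/1277 ≈ -1.1783e+5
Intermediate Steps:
P(F, G) = -4 + 4*F (P(F, G) = -4 + 2*(F*2) = -4 + 2*(2*F) = -4 + 4*F)
k(c) = c**2
V(D, l) = 2*l/(701 + D) (V(D, l) = (2*l)/(701 + D) = 2*l/(701 + D))
V(k(P(-5, 5)), -281) - (530*330 - 1*57068) = 2*(-281)/(701 + (-4 + 4*(-5))**2) - (530*330 - 1*57068) = 2*(-281)/(701 + (-4 - 20)**2) - (174900 - 57068) = 2*(-281)/(701 + (-24)**2) - 1*117832 = 2*(-281)/(701 + 576) - 117832 = 2*(-281)/1277 - 117832 = 2*(-281)*(1/1277) - 117832 = -562/1277 - 117832 = -150472026/1277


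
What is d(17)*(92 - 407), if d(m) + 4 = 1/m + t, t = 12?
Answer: -43155/17 ≈ -2538.5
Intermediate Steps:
d(m) = 8 + 1/m (d(m) = -4 + (1/m + 12) = -4 + (12 + 1/m) = 8 + 1/m)
d(17)*(92 - 407) = (8 + 1/17)*(92 - 407) = (8 + 1/17)*(-315) = (137/17)*(-315) = -43155/17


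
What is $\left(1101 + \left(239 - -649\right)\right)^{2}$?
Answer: $3956121$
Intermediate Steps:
$\left(1101 + \left(239 - -649\right)\right)^{2} = \left(1101 + \left(239 + 649\right)\right)^{2} = \left(1101 + 888\right)^{2} = 1989^{2} = 3956121$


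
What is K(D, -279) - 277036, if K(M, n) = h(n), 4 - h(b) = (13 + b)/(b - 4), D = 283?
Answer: -78400322/283 ≈ -2.7703e+5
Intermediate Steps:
h(b) = 4 - (13 + b)/(-4 + b) (h(b) = 4 - (13 + b)/(b - 4) = 4 - (13 + b)/(-4 + b))
K(M, n) = (-29 + 3*n)/(-4 + n)
K(D, -279) - 277036 = (-29 + 3*(-279))/(-4 - 279) - 277036 = (-29 - 837)/(-283) - 277036 = -1/283*(-866) - 277036 = 866/283 - 277036 = -78400322/283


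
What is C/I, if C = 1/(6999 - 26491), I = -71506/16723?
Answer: 16723/1393794952 ≈ 1.1998e-5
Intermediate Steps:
I = -71506/16723 (I = -71506*1/16723 = -71506/16723 ≈ -4.2759)
C = -1/19492 (C = 1/(-19492) = -1/19492 ≈ -5.1303e-5)
C/I = -1/(19492*(-71506/16723)) = -1/19492*(-16723/71506) = 16723/1393794952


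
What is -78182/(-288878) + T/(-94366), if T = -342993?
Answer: 53230427233/13630130674 ≈ 3.9053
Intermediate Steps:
-78182/(-288878) + T/(-94366) = -78182/(-288878) - 342993/(-94366) = -78182*(-1/288878) - 342993*(-1/94366) = 39091/144439 + 342993/94366 = 53230427233/13630130674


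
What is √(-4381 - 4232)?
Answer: 3*I*√957 ≈ 92.806*I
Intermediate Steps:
√(-4381 - 4232) = √(-8613) = 3*I*√957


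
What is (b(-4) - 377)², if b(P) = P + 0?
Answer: 145161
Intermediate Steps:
b(P) = P
(b(-4) - 377)² = (-4 - 377)² = (-381)² = 145161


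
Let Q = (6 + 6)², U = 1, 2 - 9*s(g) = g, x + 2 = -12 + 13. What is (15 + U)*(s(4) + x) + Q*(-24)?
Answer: -31280/9 ≈ -3475.6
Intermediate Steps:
x = -1 (x = -2 + (-12 + 13) = -2 + 1 = -1)
s(g) = 2/9 - g/9
Q = 144 (Q = 12² = 144)
(15 + U)*(s(4) + x) + Q*(-24) = (15 + 1)*((2/9 - ⅑*4) - 1) + 144*(-24) = 16*((2/9 - 4/9) - 1) - 3456 = 16*(-2/9 - 1) - 3456 = 16*(-11/9) - 3456 = -176/9 - 3456 = -31280/9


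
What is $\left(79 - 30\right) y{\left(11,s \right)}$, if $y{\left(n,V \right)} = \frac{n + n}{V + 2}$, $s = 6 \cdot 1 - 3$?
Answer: $\frac{1078}{5} \approx 215.6$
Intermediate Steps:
$s = 3$ ($s = 6 - 3 = 3$)
$y{\left(n,V \right)} = \frac{2 n}{2 + V}$
$\left(79 - 30\right) y{\left(11,s \right)} = \left(79 - 30\right) 2 \cdot 11 \frac{1}{2 + 3} = 49 \cdot 2 \cdot 11 \cdot \frac{1}{5} = 49 \cdot \frac{22}{5} = \frac{1078}{5}$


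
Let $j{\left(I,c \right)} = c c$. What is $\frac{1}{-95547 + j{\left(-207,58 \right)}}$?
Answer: $- \frac{1}{92183} \approx -1.0848 \cdot 10^{-5}$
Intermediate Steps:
$j{\left(I,c \right)} = c^{2}$
$\frac{1}{-95547 + j{\left(-207,58 \right)}} = \frac{1}{-95547 + 58^{2}} = \frac{1}{-95547 + 3364} = \frac{1}{-92183} = - \frac{1}{92183}$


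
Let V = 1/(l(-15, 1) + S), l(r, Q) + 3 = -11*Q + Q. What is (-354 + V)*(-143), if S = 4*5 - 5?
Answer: 101101/2 ≈ 50551.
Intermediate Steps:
l(r, Q) = -3 - 10*Q (l(r, Q) = -3 + (-11*Q + Q) = -3 - 10*Q)
S = 15 (S = 20 - 5 = 15)
V = 1/2 (V = 1/((-3 - 10*1) + 15) = 1/((-3 - 10) + 15) = 1/(-13 + 15) = 1/2 ≈ 0.50000)
(-354 + V)*(-143) = (-354 + 1/2)*(-143) = -707/2*(-143) = 101101/2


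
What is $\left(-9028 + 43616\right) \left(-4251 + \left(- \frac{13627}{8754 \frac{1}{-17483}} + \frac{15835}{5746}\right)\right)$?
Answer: $\frac{9989387383952324}{12575121} \approx 7.9438 \cdot 10^{8}$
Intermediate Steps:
$\left(-9028 + 43616\right) \left(-4251 + \left(- \frac{13627}{8754 \frac{1}{-17483}} + \frac{15835}{5746}\right)\right) = 34588 \left(-4251 - \left(- \frac{15835}{5746} + \frac{13627}{8754 \left(- \frac{1}{17483}\right)}\right)\right) = 34588 \left(-4251 - \left(- \frac{15835}{5746} + \frac{13627}{- \frac{8754}{17483}}\right)\right) = 34588 \left(-4251 + \left(\left(-13627\right) \left(- \frac{17483}{8754}\right) + \frac{15835}{5746}\right)\right) = 34588 \left(-4251 + \left(\frac{238240841}{8754} + \frac{15835}{5746}\right)\right) = 34588 \left(-4251 + \frac{342267622994}{12575121}\right) = 34588 \cdot \frac{288810783623}{12575121} = \frac{9989387383952324}{12575121}$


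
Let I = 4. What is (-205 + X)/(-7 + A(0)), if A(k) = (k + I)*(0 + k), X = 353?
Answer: -148/7 ≈ -21.143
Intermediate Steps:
A(k) = k*(4 + k) (A(k) = (k + 4)*(0 + k) = (4 + k)*k = k*(4 + k))
(-205 + X)/(-7 + A(0)) = (-205 + 353)/(-7 + 0*(4 + 0)) = 148/(-7 + 0*4) = 148/(-7 + 0) = 148/(-7) = 148*(-⅐) = -148/7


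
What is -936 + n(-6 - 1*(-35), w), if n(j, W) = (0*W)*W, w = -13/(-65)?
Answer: -936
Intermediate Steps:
w = ⅕ (w = -13*(-1/65) = ⅕ ≈ 0.20000)
n(j, W) = 0 (n(j, W) = 0*W = 0)
-936 + n(-6 - 1*(-35), w) = -936 + 0 = -936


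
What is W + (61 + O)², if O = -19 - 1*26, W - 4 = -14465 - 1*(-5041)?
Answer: -9164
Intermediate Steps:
W = -9420 (W = 4 + (-14465 - 1*(-5041)) = 4 + (-14465 + 5041) = 4 - 9424 = -9420)
O = -45 (O = -19 - 26 = -45)
W + (61 + O)² = -9420 + (61 - 45)² = -9420 + 16² = -9420 + 256 = -9164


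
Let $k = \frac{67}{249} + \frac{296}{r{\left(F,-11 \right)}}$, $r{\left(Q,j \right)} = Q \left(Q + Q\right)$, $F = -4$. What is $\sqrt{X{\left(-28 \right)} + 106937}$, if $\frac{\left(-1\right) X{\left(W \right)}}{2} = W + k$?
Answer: $\frac{11 \sqrt{219255954}}{498} \approx 327.07$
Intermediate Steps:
$r{\left(Q,j \right)} = 2 Q^{2}$ ($r{\left(Q,j \right)} = Q 2 Q = 2 Q^{2}$)
$k = \frac{9481}{996}$ ($k = \frac{67}{249} + \frac{296}{2 \left(-4\right)^{2}} = 67 \cdot \frac{1}{249} + \frac{296}{2 \cdot 16} = \frac{67}{249} + \frac{296}{32} = \frac{67}{249} + 296 \cdot \frac{1}{32} = \frac{67}{249} + \frac{37}{4} = \frac{9481}{996} \approx 9.5191$)
$X{\left(W \right)} = - \frac{9481}{498} - 2 W$ ($X{\left(W \right)} = - 2 \left(W + \frac{9481}{996}\right) = - 2 \left(\frac{9481}{996} + W\right) = - \frac{9481}{498} - 2 W$)
$\sqrt{X{\left(-28 \right)} + 106937} = \sqrt{\left(- \frac{9481}{498} - -56\right) + 106937} = \sqrt{\left(- \frac{9481}{498} + 56\right) + 106937} = \sqrt{\frac{18407}{498} + 106937} = \sqrt{\frac{53273033}{498}} = \frac{11 \sqrt{219255954}}{498}$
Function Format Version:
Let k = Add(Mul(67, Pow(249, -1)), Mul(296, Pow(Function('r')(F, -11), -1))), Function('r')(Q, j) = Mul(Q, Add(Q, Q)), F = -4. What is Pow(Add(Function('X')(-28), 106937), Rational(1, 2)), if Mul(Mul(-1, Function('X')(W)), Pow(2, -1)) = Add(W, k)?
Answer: Mul(Rational(11, 498), Pow(219255954, Rational(1, 2))) ≈ 327.07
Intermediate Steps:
Function('r')(Q, j) = Mul(2, Pow(Q, 2)) (Function('r')(Q, j) = Mul(Q, Mul(2, Q)) = Mul(2, Pow(Q, 2)))
k = Rational(9481, 996) (k = Add(Mul(67, Pow(249, -1)), Mul(296, Pow(Mul(2, Pow(-4, 2)), -1))) = Add(Mul(67, Rational(1, 249)), Mul(296, Pow(Mul(2, 16), -1))) = Add(Rational(67, 249), Mul(296, Pow(32, -1))) = Add(Rational(67, 249), Mul(296, Rational(1, 32))) = Add(Rational(67, 249), Rational(37, 4)) = Rational(9481, 996) ≈ 9.5191)
Function('X')(W) = Add(Rational(-9481, 498), Mul(-2, W)) (Function('X')(W) = Mul(-2, Add(W, Rational(9481, 996))) = Mul(-2, Add(Rational(9481, 996), W)) = Add(Rational(-9481, 498), Mul(-2, W)))
Pow(Add(Function('X')(-28), 106937), Rational(1, 2)) = Pow(Add(Add(Rational(-9481, 498), Mul(-2, -28)), 106937), Rational(1, 2)) = Pow(Add(Add(Rational(-9481, 498), 56), 106937), Rational(1, 2)) = Pow(Add(Rational(18407, 498), 106937), Rational(1, 2)) = Pow(Rational(53273033, 498), Rational(1, 2)) = Mul(Rational(11, 498), Pow(219255954, Rational(1, 2)))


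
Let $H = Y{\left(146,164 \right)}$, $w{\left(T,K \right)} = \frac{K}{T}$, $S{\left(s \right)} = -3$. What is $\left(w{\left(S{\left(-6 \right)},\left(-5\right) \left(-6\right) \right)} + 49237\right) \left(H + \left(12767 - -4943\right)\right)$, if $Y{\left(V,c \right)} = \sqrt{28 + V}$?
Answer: $871810170 + 49227 \sqrt{174} \approx 8.7246 \cdot 10^{8}$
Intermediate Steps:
$H = \sqrt{174}$ ($H = \sqrt{28 + 146} = \sqrt{174} \approx 13.191$)
$\left(w{\left(S{\left(-6 \right)},\left(-5\right) \left(-6\right) \right)} + 49237\right) \left(H + \left(12767 - -4943\right)\right) = \left(\frac{\left(-5\right) \left(-6\right)}{-3} + 49237\right) \left(\sqrt{174} + \left(12767 - -4943\right)\right) = \left(30 \left(- \frac{1}{3}\right) + 49237\right) \left(\sqrt{174} + \left(12767 + 4943\right)\right) = \left(-10 + 49237\right) \left(\sqrt{174} + 17710\right) = 49227 \left(17710 + \sqrt{174}\right) = 871810170 + 49227 \sqrt{174}$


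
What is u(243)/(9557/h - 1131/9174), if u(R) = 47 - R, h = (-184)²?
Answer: -10146101504/8230797 ≈ -1232.7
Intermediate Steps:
h = 33856
u(243)/(9557/h - 1131/9174) = (47 - 1*243)/(9557/33856 - 1131/9174) = (47 - 243)/(9557*(1/33856) - 1131*1/9174) = -196/(9557/33856 - 377/3058) = -196/8230797/51765824 = -196*51765824/8230797 = -10146101504/8230797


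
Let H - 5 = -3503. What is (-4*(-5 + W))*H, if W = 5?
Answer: 0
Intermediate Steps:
H = -3498 (H = 5 - 3503 = -3498)
(-4*(-5 + W))*H = -4*(-5 + 5)*(-3498) = -4*0*(-3498) = 0*(-3498) = 0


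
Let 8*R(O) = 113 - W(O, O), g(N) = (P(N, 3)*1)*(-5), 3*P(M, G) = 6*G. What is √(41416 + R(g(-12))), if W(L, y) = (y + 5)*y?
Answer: √661382/4 ≈ 203.31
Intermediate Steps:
P(M, G) = 2*G (P(M, G) = (6*G)/3 = 2*G)
W(L, y) = y*(5 + y) (W(L, y) = (5 + y)*y = y*(5 + y))
g(N) = -30 (g(N) = ((2*3)*1)*(-5) = (6*1)*(-5) = 6*(-5) = -30)
R(O) = 113/8 - O*(5 + O)/8 (R(O) = (113 - O*(5 + O))/8 = 113/8 - O*(5 + O)/8)
√(41416 + R(g(-12))) = √(41416 + (113/8 - ⅛*(-30)*(5 - 30))) = √(41416 + (113/8 - ⅛*(-30)*(-25))) = √(41416 + (113/8 - 375/4)) = √(41416 - 637/8) = √(330691/8) = √661382/4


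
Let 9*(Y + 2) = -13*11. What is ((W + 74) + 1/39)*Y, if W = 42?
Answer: -728525/351 ≈ -2075.6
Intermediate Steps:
Y = -161/9 (Y = -2 + (-13*11)/9 = -2 + (⅑)*(-143) = -2 - 143/9 = -161/9 ≈ -17.889)
((W + 74) + 1/39)*Y = ((42 + 74) + 1/39)*(-161/9) = (116 + 1/39)*(-161/9) = (4525/39)*(-161/9) = -728525/351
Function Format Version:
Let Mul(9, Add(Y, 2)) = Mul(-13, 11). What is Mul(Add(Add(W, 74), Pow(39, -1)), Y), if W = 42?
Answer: Rational(-728525, 351) ≈ -2075.6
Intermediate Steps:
Y = Rational(-161, 9) (Y = Add(-2, Mul(Rational(1, 9), Mul(-13, 11))) = Add(-2, Mul(Rational(1, 9), -143)) = Add(-2, Rational(-143, 9)) = Rational(-161, 9) ≈ -17.889)
Mul(Add(Add(W, 74), Pow(39, -1)), Y) = Mul(Add(Add(42, 74), Pow(39, -1)), Rational(-161, 9)) = Mul(Add(116, Rational(1, 39)), Rational(-161, 9)) = Mul(Rational(4525, 39), Rational(-161, 9)) = Rational(-728525, 351)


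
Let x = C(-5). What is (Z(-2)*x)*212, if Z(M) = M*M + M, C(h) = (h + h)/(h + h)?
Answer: 424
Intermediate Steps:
C(h) = 1 (C(h) = (2*h)/((2*h)) = (2*h)*(1/(2*h)) = 1)
Z(M) = M + M**2 (Z(M) = M**2 + M = M + M**2)
x = 1
(Z(-2)*x)*212 = (-2*(1 - 2)*1)*212 = (-2*(-1)*1)*212 = (2*1)*212 = 2*212 = 424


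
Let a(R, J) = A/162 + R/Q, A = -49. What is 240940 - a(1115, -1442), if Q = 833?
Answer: 32513749427/134946 ≈ 2.4094e+5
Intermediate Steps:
a(R, J) = -49/162 + R/833
240940 - a(1115, -1442) = 240940 - (-49/162 + (1/833)*1115) = 240940 - (-49/162 + 1115/833) = 240940 - 1*139813/134946 = 240940 - 139813/134946 = 32513749427/134946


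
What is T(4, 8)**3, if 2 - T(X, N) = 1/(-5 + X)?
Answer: 27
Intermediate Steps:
T(X, N) = 2 - 1/(-5 + X)
T(4, 8)**3 = ((-11 + 2*4)/(-5 + 4))**3 = ((-11 + 8)/(-1))**3 = (-1*(-3))**3 = 3**3 = 27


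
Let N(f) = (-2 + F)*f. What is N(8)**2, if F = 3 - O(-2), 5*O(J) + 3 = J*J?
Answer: 1024/25 ≈ 40.960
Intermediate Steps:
O(J) = -3/5 + J**2/5 (O(J) = -3/5 + (J*J)/5 = -3/5 + J**2/5)
F = 14/5 (F = 3 - (-3/5 + (1/5)*(-2)**2) = 3 - (-3/5 + (1/5)*4) = 3 - (-3/5 + 4/5) = 3 - 1*1/5 = 3 - 1/5 = 14/5 ≈ 2.8000)
N(f) = 4*f/5 (N(f) = (-2 + 14/5)*f = 4*f/5)
N(8)**2 = ((4/5)*8)**2 = (32/5)**2 = 1024/25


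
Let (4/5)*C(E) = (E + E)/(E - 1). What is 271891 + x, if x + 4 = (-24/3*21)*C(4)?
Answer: 271327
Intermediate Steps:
C(E) = 5*E/(2*(-1 + E)) (C(E) = 5*((E + E)/(E - 1))/4 = 5*((2*E)/(-1 + E))/4 = 5*(2*E/(-1 + E))/4 = 5*E/(2*(-1 + E)))
x = -564 (x = -4 + (-24/3*21)*((5/2)*4/(-1 + 4)) = -4 + (-24*1/3*21)*((5/2)*4/3) = -4 + (-8*21)*((5/2)*4*(1/3)) = -4 - 168*10/3 = -4 - 560 = -564)
271891 + x = 271891 - 564 = 271327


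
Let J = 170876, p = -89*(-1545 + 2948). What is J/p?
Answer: -170876/124867 ≈ -1.3685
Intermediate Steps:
p = -124867 (p = -89*1403 = -124867)
J/p = 170876/(-124867) = 170876*(-1/124867) = -170876/124867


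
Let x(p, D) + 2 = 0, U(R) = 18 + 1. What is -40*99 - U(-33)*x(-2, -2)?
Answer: -3922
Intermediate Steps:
U(R) = 19
x(p, D) = -2 (x(p, D) = -2 + 0 = -2)
-40*99 - U(-33)*x(-2, -2) = -40*99 - 19*(-2) = -3960 - 1*(-38) = -3960 + 38 = -3922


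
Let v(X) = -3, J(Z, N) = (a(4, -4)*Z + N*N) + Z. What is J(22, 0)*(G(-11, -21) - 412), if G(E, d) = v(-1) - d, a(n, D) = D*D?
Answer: -147356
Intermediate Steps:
a(n, D) = D²
J(Z, N) = N² + 17*Z (J(Z, N) = ((-4)²*Z + N*N) + Z = (16*Z + N²) + Z = (N² + 16*Z) + Z = N² + 17*Z)
G(E, d) = -3 - d
J(22, 0)*(G(-11, -21) - 412) = (0² + 17*22)*((-3 - 1*(-21)) - 412) = (0 + 374)*((-3 + 21) - 412) = 374*(18 - 412) = 374*(-394) = -147356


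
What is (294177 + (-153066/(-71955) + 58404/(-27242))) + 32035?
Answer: 106573352203912/326699685 ≈ 3.2621e+5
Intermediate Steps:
(294177 + (-153066/(-71955) + 58404/(-27242))) + 32035 = (294177 + (-153066*(-1/71955) + 58404*(-1/27242))) + 32035 = (294177 + (51022/23985 - 29202/13621)) + 32035 = (294177 - 5439308/326699685) + 32035 = 96107527794937/326699685 + 32035 = 106573352203912/326699685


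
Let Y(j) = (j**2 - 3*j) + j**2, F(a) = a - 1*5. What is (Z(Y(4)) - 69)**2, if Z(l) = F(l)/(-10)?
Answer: 19881/4 ≈ 4970.3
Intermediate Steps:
F(a) = -5 + a (F(a) = a - 5 = -5 + a)
Y(j) = -3*j + 2*j**2
Z(l) = 1/2 - l/10 (Z(l) = (-5 + l)/(-10) = (-5 + l)*(-1/10) = 1/2 - l/10)
(Z(Y(4)) - 69)**2 = ((1/2 - 2*(-3 + 2*4)/5) - 69)**2 = ((1/2 - 2*(-3 + 8)/5) - 69)**2 = ((1/2 - 2*5/5) - 69)**2 = ((1/2 - 1/10*20) - 69)**2 = ((1/2 - 2) - 69)**2 = (-3/2 - 69)**2 = (-141/2)**2 = 19881/4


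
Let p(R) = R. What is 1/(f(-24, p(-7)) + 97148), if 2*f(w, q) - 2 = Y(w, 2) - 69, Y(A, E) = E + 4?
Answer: 2/194235 ≈ 1.0297e-5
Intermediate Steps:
Y(A, E) = 4 + E
f(w, q) = -61/2 (f(w, q) = 1 + ((4 + 2) - 69)/2 = 1 + (6 - 69)/2 = 1 + (1/2)*(-63) = 1 - 63/2 = -61/2)
1/(f(-24, p(-7)) + 97148) = 1/(-61/2 + 97148) = 1/(194235/2) = 2/194235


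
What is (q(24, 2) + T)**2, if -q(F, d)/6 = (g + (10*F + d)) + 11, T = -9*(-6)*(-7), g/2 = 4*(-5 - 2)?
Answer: 2433600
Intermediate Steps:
g = -56 (g = 2*(4*(-5 - 2)) = 2*(4*(-7)) = 2*(-28) = -56)
T = -378 (T = 54*(-7) = -378)
q(F, d) = 270 - 60*F - 6*d (q(F, d) = -6*((-56 + (10*F + d)) + 11) = -6*((-56 + (d + 10*F)) + 11) = -6*((-56 + d + 10*F) + 11) = -6*(-45 + d + 10*F) = 270 - 60*F - 6*d)
(q(24, 2) + T)**2 = ((270 - 60*24 - 6*2) - 378)**2 = ((270 - 1440 - 12) - 378)**2 = (-1182 - 378)**2 = (-1560)**2 = 2433600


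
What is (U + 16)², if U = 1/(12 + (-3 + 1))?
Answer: 25921/100 ≈ 259.21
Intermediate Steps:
U = ⅒ (U = 1/(12 - 2) = 1/10 = ⅒ ≈ 0.10000)
(U + 16)² = (⅒ + 16)² = (161/10)² = 25921/100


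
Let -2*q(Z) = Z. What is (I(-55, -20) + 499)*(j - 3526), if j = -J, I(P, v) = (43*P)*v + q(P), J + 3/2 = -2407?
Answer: -213784455/4 ≈ -5.3446e+7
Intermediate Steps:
J = -4817/2 (J = -3/2 - 2407 = -4817/2 ≈ -2408.5)
q(Z) = -Z/2
I(P, v) = -P/2 + 43*P*v (I(P, v) = (43*P)*v - P/2 = 43*P*v - P/2 = -P/2 + 43*P*v)
j = 4817/2 (j = -1*(-4817/2) = 4817/2 ≈ 2408.5)
(I(-55, -20) + 499)*(j - 3526) = ((½)*(-55)*(-1 + 86*(-20)) + 499)*(4817/2 - 3526) = ((½)*(-55)*(-1 - 1720) + 499)*(-2235/2) = ((½)*(-55)*(-1721) + 499)*(-2235/2) = (94655/2 + 499)*(-2235/2) = (95653/2)*(-2235/2) = -213784455/4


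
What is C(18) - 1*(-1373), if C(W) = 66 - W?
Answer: 1421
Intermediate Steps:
C(18) - 1*(-1373) = (66 - 1*18) - 1*(-1373) = (66 - 18) + 1373 = 48 + 1373 = 1421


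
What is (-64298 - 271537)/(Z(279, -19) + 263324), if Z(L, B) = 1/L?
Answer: -93697965/73467397 ≈ -1.2754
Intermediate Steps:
(-64298 - 271537)/(Z(279, -19) + 263324) = (-64298 - 271537)/(1/279 + 263324) = -335835/(1/279 + 263324) = -335835/73467397/279 = -335835*279/73467397 = -93697965/73467397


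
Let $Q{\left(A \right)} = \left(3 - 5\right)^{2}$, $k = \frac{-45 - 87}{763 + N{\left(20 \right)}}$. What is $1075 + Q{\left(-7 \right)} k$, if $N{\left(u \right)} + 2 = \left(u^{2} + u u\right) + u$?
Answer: $\frac{566349}{527} \approx 1074.7$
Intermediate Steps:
$N{\left(u \right)} = -2 + u + 2 u^{2}$ ($N{\left(u \right)} = -2 + \left(\left(u^{2} + u u\right) + u\right) = -2 + \left(\left(u^{2} + u^{2}\right) + u\right) = -2 + \left(2 u^{2} + u\right) = -2 + \left(u + 2 u^{2}\right) = -2 + u + 2 u^{2}$)
$k = - \frac{44}{527}$ ($k = \frac{-45 - 87}{763 + \left(-2 + 20 + 2 \cdot 20^{2}\right)} = - \frac{132}{763 + \left(-2 + 20 + 2 \cdot 400\right)} = - \frac{132}{763 + \left(-2 + 20 + 800\right)} = - \frac{132}{763 + 818} = - \frac{132}{1581} = \left(-132\right) \frac{1}{1581} = - \frac{44}{527} \approx -0.083491$)
$Q{\left(A \right)} = 4$ ($Q{\left(A \right)} = \left(-2\right)^{2} = 4$)
$1075 + Q{\left(-7 \right)} k = 1075 + 4 \left(- \frac{44}{527}\right) = 1075 - \frac{176}{527} = \frac{566349}{527}$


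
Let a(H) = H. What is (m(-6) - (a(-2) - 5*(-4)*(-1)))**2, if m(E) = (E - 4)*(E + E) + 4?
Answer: 21316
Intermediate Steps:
m(E) = 4 + 2*E*(-4 + E) (m(E) = (-4 + E)*(2*E) + 4 = 2*E*(-4 + E) + 4 = 4 + 2*E*(-4 + E))
(m(-6) - (a(-2) - 5*(-4)*(-1)))**2 = ((4 - 8*(-6) + 2*(-6)**2) - (-2 - 5*(-4)*(-1)))**2 = ((4 + 48 + 2*36) - (-2 + 20*(-1)))**2 = ((4 + 48 + 72) - (-2 - 20))**2 = (124 - 1*(-22))**2 = (124 + 22)**2 = 146**2 = 21316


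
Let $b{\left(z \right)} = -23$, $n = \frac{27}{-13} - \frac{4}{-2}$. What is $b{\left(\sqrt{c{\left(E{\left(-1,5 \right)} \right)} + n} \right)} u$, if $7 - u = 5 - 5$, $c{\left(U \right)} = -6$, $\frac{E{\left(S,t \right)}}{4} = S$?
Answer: $-161$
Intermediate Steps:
$E{\left(S,t \right)} = 4 S$
$n = - \frac{1}{13}$ ($n = 27 \left(- \frac{1}{13}\right) - -2 = - \frac{27}{13} + 2 = - \frac{1}{13} \approx -0.076923$)
$u = 7$ ($u = 7 - \left(5 - 5\right) = 7 - 0 = 7 + 0 = 7$)
$b{\left(\sqrt{c{\left(E{\left(-1,5 \right)} \right)} + n} \right)} u = \left(-23\right) 7 = -161$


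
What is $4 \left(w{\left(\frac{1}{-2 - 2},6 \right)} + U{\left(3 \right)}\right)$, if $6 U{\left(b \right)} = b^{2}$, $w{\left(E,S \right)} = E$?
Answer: $5$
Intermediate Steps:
$U{\left(b \right)} = \frac{b^{2}}{6}$
$4 \left(w{\left(\frac{1}{-2 - 2},6 \right)} + U{\left(3 \right)}\right) = 4 \left(\frac{1}{-2 - 2} + \frac{3^{2}}{6}\right) = 4 \left(\frac{1}{-4} + \frac{1}{6} \cdot 9\right) = 4 \left(- \frac{1}{4} + \frac{3}{2}\right) = 4 \cdot \frac{5}{4} = 5$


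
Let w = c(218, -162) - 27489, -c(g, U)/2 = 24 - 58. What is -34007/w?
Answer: 34007/27421 ≈ 1.2402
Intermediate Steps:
c(g, U) = 68 (c(g, U) = -2*(24 - 58) = -2*(-34) = 68)
w = -27421 (w = 68 - 27489 = -27421)
-34007/w = -34007/(-27421) = -34007*(-1/27421) = 34007/27421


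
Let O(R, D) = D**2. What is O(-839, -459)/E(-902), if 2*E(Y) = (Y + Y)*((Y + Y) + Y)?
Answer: 70227/813604 ≈ 0.086316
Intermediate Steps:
E(Y) = 3*Y**2 (E(Y) = ((Y + Y)*((Y + Y) + Y))/2 = ((2*Y)*(2*Y + Y))/2 = ((2*Y)*(3*Y))/2 = (6*Y**2)/2 = 3*Y**2)
O(-839, -459)/E(-902) = (-459)**2/((3*(-902)**2)) = 210681/((3*813604)) = 210681/2440812 = 210681*(1/2440812) = 70227/813604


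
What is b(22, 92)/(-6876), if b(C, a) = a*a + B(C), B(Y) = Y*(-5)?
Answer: -4177/3438 ≈ -1.2150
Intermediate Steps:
B(Y) = -5*Y
b(C, a) = a**2 - 5*C (b(C, a) = a*a - 5*C = a**2 - 5*C)
b(22, 92)/(-6876) = (92**2 - 5*22)/(-6876) = (8464 - 110)*(-1/6876) = 8354*(-1/6876) = -4177/3438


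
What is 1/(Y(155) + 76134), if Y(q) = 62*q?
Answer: 1/85744 ≈ 1.1663e-5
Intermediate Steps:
1/(Y(155) + 76134) = 1/(62*155 + 76134) = 1/(9610 + 76134) = 1/85744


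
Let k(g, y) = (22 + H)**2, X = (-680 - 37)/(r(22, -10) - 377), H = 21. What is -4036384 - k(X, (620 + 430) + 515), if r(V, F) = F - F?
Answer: -4038233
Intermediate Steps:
r(V, F) = 0
X = 717/377 (X = (-680 - 37)/(0 - 377) = -717/(-377) = -717*(-1/377) = 717/377 ≈ 1.9019)
k(g, y) = 1849 (k(g, y) = (22 + 21)**2 = 43**2 = 1849)
-4036384 - k(X, (620 + 430) + 515) = -4036384 - 1*1849 = -4036384 - 1849 = -4038233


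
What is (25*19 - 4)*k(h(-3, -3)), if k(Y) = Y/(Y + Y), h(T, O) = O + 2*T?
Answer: 471/2 ≈ 235.50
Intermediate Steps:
k(Y) = ½ (k(Y) = Y/((2*Y)) = Y*(1/(2*Y)) = ½)
(25*19 - 4)*k(h(-3, -3)) = (25*19 - 4)*(½) = (475 - 4)*(½) = 471*(½) = 471/2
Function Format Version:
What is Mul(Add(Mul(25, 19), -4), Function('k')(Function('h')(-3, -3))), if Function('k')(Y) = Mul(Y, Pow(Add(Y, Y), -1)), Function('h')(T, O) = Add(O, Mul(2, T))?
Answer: Rational(471, 2) ≈ 235.50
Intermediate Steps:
Function('k')(Y) = Rational(1, 2) (Function('k')(Y) = Mul(Y, Pow(Mul(2, Y), -1)) = Mul(Y, Mul(Rational(1, 2), Pow(Y, -1))) = Rational(1, 2))
Mul(Add(Mul(25, 19), -4), Function('k')(Function('h')(-3, -3))) = Mul(Add(Mul(25, 19), -4), Rational(1, 2)) = Mul(Add(475, -4), Rational(1, 2)) = Mul(471, Rational(1, 2)) = Rational(471, 2)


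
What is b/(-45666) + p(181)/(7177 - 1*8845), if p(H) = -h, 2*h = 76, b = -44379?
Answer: 1052215/1057929 ≈ 0.99460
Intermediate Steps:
h = 38 (h = (½)*76 = 38)
p(H) = -38 (p(H) = -1*38 = -38)
b/(-45666) + p(181)/(7177 - 1*8845) = -44379/(-45666) - 38/(7177 - 1*8845) = -44379*(-1/45666) - 38/(7177 - 8845) = 4931/5074 - 38/(-1668) = 4931/5074 - 38*(-1/1668) = 4931/5074 + 19/834 = 1052215/1057929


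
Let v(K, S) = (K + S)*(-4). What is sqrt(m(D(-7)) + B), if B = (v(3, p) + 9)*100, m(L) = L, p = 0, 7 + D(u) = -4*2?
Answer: 3*I*sqrt(35) ≈ 17.748*I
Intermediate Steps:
D(u) = -15 (D(u) = -7 - 4*2 = -7 - 8 = -15)
v(K, S) = -4*K - 4*S
B = -300 (B = ((-4*3 - 4*0) + 9)*100 = ((-12 + 0) + 9)*100 = (-12 + 9)*100 = -3*100 = -300)
sqrt(m(D(-7)) + B) = sqrt(-15 - 300) = sqrt(-315) = 3*I*sqrt(35)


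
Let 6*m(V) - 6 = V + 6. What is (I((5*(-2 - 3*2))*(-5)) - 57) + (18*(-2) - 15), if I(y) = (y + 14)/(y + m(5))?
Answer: -130152/1217 ≈ -106.94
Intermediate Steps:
m(V) = 2 + V/6 (m(V) = 1 + (V + 6)/6 = 1 + (6 + V)/6 = 1 + (1 + V/6) = 2 + V/6)
I(y) = (14 + y)/(17/6 + y) (I(y) = (y + 14)/(y + (2 + (⅙)*5)) = (14 + y)/(y + (2 + ⅚)) = (14 + y)/(y + 17/6) = (14 + y)/(17/6 + y))
(I((5*(-2 - 3*2))*(-5)) - 57) + (18*(-2) - 15) = (6*(14 + (5*(-2 - 3*2))*(-5))/(17 + 6*((5*(-2 - 3*2))*(-5))) - 57) + (18*(-2) - 15) = (6*(14 + (5*(-2 - 6))*(-5))/(17 + 6*((5*(-2 - 6))*(-5))) - 57) + (-36 - 15) = (6*(14 + (5*(-8))*(-5))/(17 + 6*((5*(-8))*(-5))) - 57) - 51 = (6*(14 - 40*(-5))/(17 + 6*(-40*(-5))) - 57) - 51 = (6*(14 + 200)/(17 + 6*200) - 57) - 51 = (6*214/(17 + 1200) - 57) - 51 = (6*214/1217 - 57) - 51 = (6*(1/1217)*214 - 57) - 51 = (1284/1217 - 57) - 51 = -68085/1217 - 51 = -130152/1217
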